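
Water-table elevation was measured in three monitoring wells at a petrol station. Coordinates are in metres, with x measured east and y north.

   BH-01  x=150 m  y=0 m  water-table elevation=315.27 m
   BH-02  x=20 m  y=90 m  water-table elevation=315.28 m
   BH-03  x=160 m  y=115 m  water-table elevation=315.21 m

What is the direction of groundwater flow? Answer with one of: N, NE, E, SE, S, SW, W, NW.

NE

Three-point gradient (reference BH-01): Δ to BH-02 = (-130, 90, +0.01), Δ to BH-03 = (10, 115, -0.06).
∂h/∂x = -0.0004132, ∂h/∂y = -0.0004858 (det = -15850).
Flow = −∇h = (+0.0004132 east, +0.0004858 north), which points northeast.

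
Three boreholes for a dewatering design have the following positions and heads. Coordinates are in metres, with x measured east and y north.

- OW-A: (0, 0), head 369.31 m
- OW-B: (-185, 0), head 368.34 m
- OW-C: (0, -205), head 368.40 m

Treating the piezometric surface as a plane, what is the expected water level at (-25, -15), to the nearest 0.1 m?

∂h/∂x = (368.34 − 369.31) / (-185 − 0) = +0.005243
∂h/∂y = (368.40 − 369.31) / (-205 − 0) = +0.004439
h(-25, -15) = 369.31 + (+0.005243)·(-25) + (+0.004439)·(-15) = 369.31 -0.131 -0.067 = 369.112 m.

369.1 m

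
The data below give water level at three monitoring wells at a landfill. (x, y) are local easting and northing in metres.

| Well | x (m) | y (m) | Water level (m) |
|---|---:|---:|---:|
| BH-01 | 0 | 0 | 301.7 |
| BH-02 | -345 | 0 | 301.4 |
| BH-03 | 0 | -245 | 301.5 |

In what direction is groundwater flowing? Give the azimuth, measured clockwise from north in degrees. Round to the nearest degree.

∂h/∂x = (301.4 − 301.7) / (-345 − 0) = +0.0008696
∂h/∂y = (301.5 − 301.7) / (-245 − 0) = +0.0008163
Flow direction (−∇h) has components (-0.0008696 E, -0.0008163 N).
Azimuth = atan2(E, N) = atan2(-0.0008696, -0.0008163) = 226.8° ≈ 227°.

227°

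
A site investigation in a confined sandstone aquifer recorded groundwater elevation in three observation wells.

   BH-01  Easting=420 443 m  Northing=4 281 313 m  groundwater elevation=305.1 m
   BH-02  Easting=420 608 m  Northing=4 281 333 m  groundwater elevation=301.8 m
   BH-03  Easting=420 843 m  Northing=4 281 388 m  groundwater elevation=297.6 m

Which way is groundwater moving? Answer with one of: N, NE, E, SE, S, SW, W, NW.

Taking BH-01 as reference: BH-02−BH-01 = (165, 20, -3.3); BH-03−BH-01 = (400, 75, -7.5).
Determinant of the coordinate differences = 165·75 − 400·20 = 4375.
∂h/∂x = [(-3.3)·75 − (-7.5)·20] / 4375 = -0.02229
∂h/∂y = [165·(-7.5) − 400·(-3.3)] / 4375 = +0.01886
Flow = −∇h = (+0.02229 east, -0.01886 north), which points southeast.

SE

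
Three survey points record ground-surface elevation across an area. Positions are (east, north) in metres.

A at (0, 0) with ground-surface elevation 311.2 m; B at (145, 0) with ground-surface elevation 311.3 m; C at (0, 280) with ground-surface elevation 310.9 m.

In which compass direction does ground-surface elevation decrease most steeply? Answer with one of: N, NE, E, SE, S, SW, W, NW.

NW

∂z/∂x = (311.3 − 311.2) / (145 − 0) = +0.0006897
∂z/∂y = (310.9 − 311.2) / (280 − 0) = -0.001071
Steepest decrease is along −∇f = (-0.0006897 E, +0.001071 N) → northwest.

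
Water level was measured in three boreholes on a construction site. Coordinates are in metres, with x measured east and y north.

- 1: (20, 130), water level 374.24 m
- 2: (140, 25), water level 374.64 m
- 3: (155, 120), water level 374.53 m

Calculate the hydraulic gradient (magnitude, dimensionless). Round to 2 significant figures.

0.0025

Differences from 1: to 2 (Δx, Δy, Δh) = (120, -105, +0.40); to 3 = (135, -10, +0.29).
Solve a·Δx + b·Δy = Δh: det = 120·(-10) − 135·(-105) = 12975.
∂h/∂x = [(+0.40)·(-10) − (+0.29)·(-105)] / 12975 = +0.002039
∂h/∂y = [120·(+0.29) − 135·(+0.40)] / 12975 = -0.001480
|∇h| = √(0.002039² + -0.001480²) = 0.00252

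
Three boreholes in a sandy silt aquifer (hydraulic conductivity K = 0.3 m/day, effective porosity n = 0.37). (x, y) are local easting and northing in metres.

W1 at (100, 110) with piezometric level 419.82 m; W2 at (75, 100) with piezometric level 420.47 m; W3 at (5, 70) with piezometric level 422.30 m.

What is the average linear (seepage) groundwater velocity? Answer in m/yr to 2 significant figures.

7.3 m/yr

Differences from W1: to W2 (Δx, Δy, Δh) = (-25, -10, +0.65); to W3 = (-95, -40, +2.48).
Solve a·Δx + b·Δy = Δh: det = (-25)·(-40) − (-95)·(-10) = 50.
∂h/∂x = [(+0.65)·(-40) − (+2.48)·(-10)] / 50 = -0.02400
∂h/∂y = [(-25)·(+2.48) − (-95)·(+0.65)] / 50 = -0.005000
|∇h| = √(-0.02400² + -0.005000²) = 0.02452
Seepage velocity v = K·i/n = 0.3 × 0.02452 / 0.37 = 0.01988 m/day = 7.261 m/yr.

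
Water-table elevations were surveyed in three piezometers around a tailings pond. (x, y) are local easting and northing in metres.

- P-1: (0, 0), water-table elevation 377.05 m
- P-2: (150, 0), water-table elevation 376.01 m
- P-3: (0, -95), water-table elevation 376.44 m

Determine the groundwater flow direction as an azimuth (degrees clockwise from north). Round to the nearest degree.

133°

∂h/∂x = (376.01 − 377.05) / (150 − 0) = -0.006933
∂h/∂y = (376.44 − 377.05) / (-95 − 0) = +0.006421
Flow direction (−∇h) has components (+0.006933 E, -0.006421 N).
Azimuth = atan2(E, N) = atan2(+0.006933, -0.006421) = 132.8° ≈ 133°.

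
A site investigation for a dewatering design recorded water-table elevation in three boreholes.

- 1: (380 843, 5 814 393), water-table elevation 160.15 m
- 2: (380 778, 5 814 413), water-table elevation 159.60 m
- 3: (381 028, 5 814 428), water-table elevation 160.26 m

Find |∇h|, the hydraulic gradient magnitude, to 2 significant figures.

Taking 1 as reference: 2−1 = (-65, 20, -0.55); 3−1 = (185, 35, +0.11).
Solve a·Δx + b·Δy = Δh: det = (-65)·35 − 185·20 = -5975.
∂h/∂x = [(-0.55)·35 − (+0.11)·20] / -5975 = +0.003590
∂h/∂y = [(-65)·(+0.11) − 185·(-0.55)] / -5975 = -0.01583
|∇h| = √(0.003590² + -0.01583²) = 0.01623

0.016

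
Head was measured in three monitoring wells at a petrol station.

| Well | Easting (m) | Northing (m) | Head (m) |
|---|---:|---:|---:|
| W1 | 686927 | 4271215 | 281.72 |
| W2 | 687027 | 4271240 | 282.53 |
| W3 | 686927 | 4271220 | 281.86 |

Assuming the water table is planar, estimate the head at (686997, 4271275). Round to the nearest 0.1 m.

Differences from W1: to W2 (Δx, Δy, Δh) = (100, 25, +0.81); to W3 = (0, 5, +0.14).
Determinant of the coordinate differences = 100·5 − 0·25 = 500.
∂h/∂x = [(+0.81)·5 − (+0.14)·25] / 500 = +0.001100
∂h/∂y = [100·(+0.14) − 0·(+0.81)] / 500 = +0.02800
h(686997, 4271275) = 281.72 + (+0.001100)·(70) + (+0.02800)·(60) = 281.72 +0.077 +1.680 = 283.477 m.

283.5 m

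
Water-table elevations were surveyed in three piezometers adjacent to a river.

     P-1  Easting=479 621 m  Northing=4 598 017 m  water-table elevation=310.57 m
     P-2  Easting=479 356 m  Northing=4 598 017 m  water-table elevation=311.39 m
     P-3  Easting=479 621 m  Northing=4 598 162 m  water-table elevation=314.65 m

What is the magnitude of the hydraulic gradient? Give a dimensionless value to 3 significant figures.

0.0283

∂h/∂x = (311.39 − 310.57) / (479356 − 479621) = -0.003094
∂h/∂y = (314.65 − 310.57) / (4598162 − 4598017) = +0.02814
|∇h| = √(-0.003094² + 0.02814²) = 0.02831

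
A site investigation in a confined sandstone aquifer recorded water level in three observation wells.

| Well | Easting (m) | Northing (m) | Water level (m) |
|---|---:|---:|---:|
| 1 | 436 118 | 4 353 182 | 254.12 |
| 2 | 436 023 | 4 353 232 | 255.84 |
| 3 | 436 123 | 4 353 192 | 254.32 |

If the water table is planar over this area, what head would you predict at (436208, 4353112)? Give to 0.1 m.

Differences from 1: to 2 (Δx, Δy, Δh) = (-95, 50, +1.72); to 3 = (5, 10, +0.20).
Determinant of the coordinate differences = (-95)·10 − 5·50 = -1200.
∂h/∂x = [(+1.72)·10 − (+0.20)·50] / -1200 = -0.006000
∂h/∂y = [(-95)·(+0.20) − 5·(+1.72)] / -1200 = +0.02300
h(436208, 4353112) = 254.12 + (-0.006000)·(90) + (+0.02300)·(-70) = 254.12 -0.540 -1.610 = 251.970 m.

252.0 m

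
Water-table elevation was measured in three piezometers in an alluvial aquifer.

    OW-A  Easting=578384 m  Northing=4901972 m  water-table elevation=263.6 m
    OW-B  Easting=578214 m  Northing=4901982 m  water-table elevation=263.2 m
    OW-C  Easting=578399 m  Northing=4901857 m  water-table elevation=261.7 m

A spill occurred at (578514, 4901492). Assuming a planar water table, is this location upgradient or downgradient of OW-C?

downgradient

Taking OW-A as reference: OW-B−OW-A = (-170, 10, -0.4); OW-C−OW-A = (15, -115, -1.9).
Solve a·Δx + b·Δy = Δh: det = (-170)·(-115) − 15·10 = 19400.
∂h/∂x = [(-0.4)·(-115) − (-1.9)·10] / 19400 = +0.003351
∂h/∂y = [(-170)·(-1.9) − 15·(-0.4)] / 19400 = +0.01696
Head at (578514, 4901492) = 263.6 + (+0.003351)·(130) + (+0.01696)·(-480) = 255.90 m.
That is lower than the 261.7 m at OW-C, so the point is downgradient.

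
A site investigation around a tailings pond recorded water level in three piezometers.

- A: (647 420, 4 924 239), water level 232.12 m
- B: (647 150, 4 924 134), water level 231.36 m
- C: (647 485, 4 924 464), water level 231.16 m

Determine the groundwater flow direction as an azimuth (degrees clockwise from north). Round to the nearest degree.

Differences from A: to B (Δx, Δy, Δh) = (-270, -105, -0.76); to C = (65, 225, -0.96).
Determinant of the coordinate differences = (-270)·225 − 65·(-105) = -53925.
∂h/∂x = [(-0.76)·225 − (-0.96)·(-105)] / -53925 = +0.005040
∂h/∂y = [(-270)·(-0.96) − 65·(-0.76)] / -53925 = -0.005723
Flow direction (−∇h) has components (-0.005040 E, +0.005723 N).
Azimuth = atan2(E, N) = atan2(-0.005040, +0.005723) = 318.6° ≈ 319°.

319°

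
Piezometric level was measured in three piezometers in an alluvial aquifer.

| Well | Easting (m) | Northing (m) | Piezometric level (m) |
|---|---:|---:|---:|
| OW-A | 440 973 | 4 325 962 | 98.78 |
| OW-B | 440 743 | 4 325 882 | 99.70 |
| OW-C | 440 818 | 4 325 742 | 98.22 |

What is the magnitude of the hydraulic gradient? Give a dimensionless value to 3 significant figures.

0.00961

With h = a·x + b·y + c and OW-A as origin, the differences give:
  (-230)·a + (-80)·b = +0.92
  (-155)·a + (-220)·b = -0.56
Eliminate b (×(-220) and ×(-80), subtract): 38200·a = -247.200 → a = ∂h/∂x = -0.006471
Back-substitute: b = ∂h/∂y = +0.007105.
|∇h| = √(-0.006471² + 0.007105²) = 0.00961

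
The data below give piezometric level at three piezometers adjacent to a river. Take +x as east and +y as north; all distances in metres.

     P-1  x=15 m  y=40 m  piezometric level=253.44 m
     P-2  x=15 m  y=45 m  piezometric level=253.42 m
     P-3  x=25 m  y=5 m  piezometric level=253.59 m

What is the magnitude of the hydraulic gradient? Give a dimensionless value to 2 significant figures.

Three-point gradient (reference P-1): Δ to P-2 = (0, 5, -0.02), Δ to P-3 = (10, -35, +0.15).
∂h/∂x = +0.0010000, ∂h/∂y = -0.004000 (det = -50).
|∇h| = √(0.0010000² + -0.004000²) = 0.004123

0.0041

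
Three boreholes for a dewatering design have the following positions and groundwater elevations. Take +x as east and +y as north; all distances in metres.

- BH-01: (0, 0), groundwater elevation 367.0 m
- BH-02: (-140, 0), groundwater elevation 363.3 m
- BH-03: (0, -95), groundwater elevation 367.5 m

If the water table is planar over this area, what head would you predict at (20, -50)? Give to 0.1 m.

367.8 m

∂h/∂x = (363.3 − 367.0) / (-140 − 0) = +0.02643
∂h/∂y = (367.5 − 367.0) / (-95 − 0) = -0.005263
h(20, -50) = 367.0 + (+0.02643)·(20) + (-0.005263)·(-50) = 367.0 +0.529 +0.263 = 367.792 m.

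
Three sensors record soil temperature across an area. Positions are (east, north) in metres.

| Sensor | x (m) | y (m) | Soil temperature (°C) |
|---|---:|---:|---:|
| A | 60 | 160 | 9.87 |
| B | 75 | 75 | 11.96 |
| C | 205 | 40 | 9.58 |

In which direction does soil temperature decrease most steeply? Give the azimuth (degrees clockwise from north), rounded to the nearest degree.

Three-point gradient (reference A): Δ to B = (15, -85, +2.09), Δ to C = (145, -120, -0.29).
∂T/∂x = -0.02617, ∂T/∂y = -0.02921 (det = 10525).
Steepest decrease is along −∇f: components (+0.02617 E, +0.02921 N).
Azimuth = atan2(+0.02617, +0.02921) = 41.9° ≈ 042°.

042°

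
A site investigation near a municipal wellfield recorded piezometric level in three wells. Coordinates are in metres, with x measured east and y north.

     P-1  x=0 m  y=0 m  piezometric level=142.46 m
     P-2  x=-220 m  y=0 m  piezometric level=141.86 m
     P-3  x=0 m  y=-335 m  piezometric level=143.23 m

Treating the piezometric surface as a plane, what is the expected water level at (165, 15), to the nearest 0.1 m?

142.9 m

∂h/∂x = (141.86 − 142.46) / (-220 − 0) = +0.002727
∂h/∂y = (143.23 − 142.46) / (-335 − 0) = -0.002299
h(165, 15) = 142.46 + (+0.002727)·(165) + (-0.002299)·(15) = 142.46 +0.450 -0.034 = 142.876 m.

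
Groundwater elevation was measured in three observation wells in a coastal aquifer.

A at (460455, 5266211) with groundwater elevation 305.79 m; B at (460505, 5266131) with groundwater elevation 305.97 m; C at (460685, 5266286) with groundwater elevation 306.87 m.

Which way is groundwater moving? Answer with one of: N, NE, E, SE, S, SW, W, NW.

Differences from A: to B (Δx, Δy, Δh) = (50, -80, +0.18); to C = (230, 75, +1.08).
Solve a·Δx + b·Δy = Δh: det = 50·75 − 230·(-80) = 22150.
∂h/∂x = [(+0.18)·75 − (+1.08)·(-80)] / 22150 = +0.004510
∂h/∂y = [50·(+1.08) − 230·(+0.18)] / 22150 = +0.0005688
Flow = −∇h = (-0.004510 east, -0.0005688 north), which points west.

W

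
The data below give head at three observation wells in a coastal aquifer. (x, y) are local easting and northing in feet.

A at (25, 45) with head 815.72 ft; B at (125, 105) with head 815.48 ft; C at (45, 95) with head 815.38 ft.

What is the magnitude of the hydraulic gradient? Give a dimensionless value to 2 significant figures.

0.0080

Differences from A: to B (Δx, Δy, Δh) = (100, 60, -0.24); to C = (20, 50, -0.34).
Solve a·Δx + b·Δy = Δh: det = 100·50 − 20·60 = 3800.
∂h/∂x = [(-0.24)·50 − (-0.34)·60] / 3800 = +0.002211
∂h/∂y = [100·(-0.34) − 20·(-0.24)] / 3800 = -0.007684
|∇h| = √(0.002211² + -0.007684²) = 0.007996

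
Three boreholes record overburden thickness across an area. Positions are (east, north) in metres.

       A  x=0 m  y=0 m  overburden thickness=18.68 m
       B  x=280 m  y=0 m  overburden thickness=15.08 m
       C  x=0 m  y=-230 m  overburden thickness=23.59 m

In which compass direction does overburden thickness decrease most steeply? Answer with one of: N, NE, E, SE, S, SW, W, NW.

∂d/∂x = (15.08 − 18.68) / (280 − 0) = -0.01286
∂d/∂y = (23.59 − 18.68) / (-230 − 0) = -0.02135
Steepest decrease is along −∇f = (+0.01286 E, +0.02135 N) → northeast.

NE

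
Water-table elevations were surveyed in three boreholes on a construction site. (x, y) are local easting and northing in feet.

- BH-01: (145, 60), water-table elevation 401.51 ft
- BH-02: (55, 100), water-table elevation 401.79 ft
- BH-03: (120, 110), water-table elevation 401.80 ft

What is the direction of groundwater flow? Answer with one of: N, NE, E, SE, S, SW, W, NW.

S

With h = a·x + b·y + c and BH-01 as origin, the differences give:
  (-90)·a + 40·b = +0.28
  (-25)·a + 50·b = +0.29
Eliminate b (×50 and ×40, subtract): -3500·a = 2.400 → a = ∂h/∂x = -0.0006857
Back-substitute: b = ∂h/∂y = +0.005457.
Flow = −∇h = (+0.0006857 east, -0.005457 north), which points south.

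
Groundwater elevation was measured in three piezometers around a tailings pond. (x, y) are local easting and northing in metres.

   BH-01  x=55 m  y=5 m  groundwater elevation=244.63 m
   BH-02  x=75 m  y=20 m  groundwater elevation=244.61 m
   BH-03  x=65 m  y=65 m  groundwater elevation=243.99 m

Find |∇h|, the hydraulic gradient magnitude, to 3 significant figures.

Differences from BH-01: to BH-02 (Δx, Δy, Δh) = (20, 15, -0.02); to BH-03 = (10, 60, -0.64).
Determinant of the coordinate differences = 20·60 − 10·15 = 1050.
∂h/∂x = [(-0.02)·60 − (-0.64)·15] / 1050 = +0.008000
∂h/∂y = [20·(-0.64) − 10·(-0.02)] / 1050 = -0.01200
|∇h| = √(0.008000² + -0.01200²) = 0.01442

0.0144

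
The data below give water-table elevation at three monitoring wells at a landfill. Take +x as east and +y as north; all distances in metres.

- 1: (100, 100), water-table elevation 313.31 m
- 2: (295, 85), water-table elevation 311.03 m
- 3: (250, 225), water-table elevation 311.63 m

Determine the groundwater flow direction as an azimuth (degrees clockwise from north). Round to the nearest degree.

Taking 1 as reference: 2−1 = (195, -15, -2.28); 3−1 = (150, 125, -1.68).
Determinant of the coordinate differences = 195·125 − 150·(-15) = 26625.
∂h/∂x = [(-2.28)·125 − (-1.68)·(-15)] / 26625 = -0.01165
∂h/∂y = [195·(-1.68) − 150·(-2.28)] / 26625 = +0.0005408
Flow direction (−∇h) has components (+0.01165 E, -0.0005408 N).
Azimuth = atan2(E, N) = atan2(+0.01165, -0.0005408) = 92.7° ≈ 093°.

093°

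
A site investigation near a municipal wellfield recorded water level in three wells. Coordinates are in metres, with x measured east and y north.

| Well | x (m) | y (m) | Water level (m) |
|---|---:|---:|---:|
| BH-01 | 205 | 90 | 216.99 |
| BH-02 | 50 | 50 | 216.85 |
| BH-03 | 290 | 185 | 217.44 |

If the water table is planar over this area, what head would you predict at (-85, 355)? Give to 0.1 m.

Taking BH-01 as reference: BH-02−BH-01 = (-155, -40, -0.14); BH-03−BH-01 = (85, 95, +0.45).
Determinant of the coordinate differences = (-155)·95 − 85·(-40) = -11325.
∂h/∂x = [(-0.14)·95 − (+0.45)·(-40)] / -11325 = -0.0004150
∂h/∂y = [(-155)·(+0.45) − 85·(-0.14)] / -11325 = +0.005108
h(-85, 355) = 216.99 + (-0.0004150)·(-290) + (+0.005108)·(265) = 216.99 +0.120 +1.354 = 218.464 m.

218.5 m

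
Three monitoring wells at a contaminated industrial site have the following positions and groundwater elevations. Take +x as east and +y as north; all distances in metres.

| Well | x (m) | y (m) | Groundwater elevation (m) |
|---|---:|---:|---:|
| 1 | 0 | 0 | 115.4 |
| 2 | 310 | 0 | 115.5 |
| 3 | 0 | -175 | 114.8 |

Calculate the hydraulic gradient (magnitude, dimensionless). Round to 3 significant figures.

∂h/∂x = (115.5 − 115.4) / (310 − 0) = +0.0003226
∂h/∂y = (114.8 − 115.4) / (-175 − 0) = +0.003429
|∇h| = √(0.0003226² + 0.003429²) = 0.003444

0.00344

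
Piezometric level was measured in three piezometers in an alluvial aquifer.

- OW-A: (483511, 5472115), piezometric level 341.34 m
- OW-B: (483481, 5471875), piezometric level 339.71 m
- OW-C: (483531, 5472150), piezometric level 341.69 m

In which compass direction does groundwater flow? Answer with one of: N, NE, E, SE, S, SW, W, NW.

SW

Differences from OW-A: to OW-B (Δx, Δy, Δh) = (-30, -240, -1.63); to OW-C = (20, 35, +0.35).
Solve a·Δx + b·Δy = Δh: det = (-30)·35 − 20·(-240) = 3750.
∂h/∂x = [(-1.63)·35 − (+0.35)·(-240)] / 3750 = +0.007187
∂h/∂y = [(-30)·(+0.35) − 20·(-1.63)] / 3750 = +0.005893
Flow = −∇h = (-0.007187 east, -0.005893 north), which points southwest.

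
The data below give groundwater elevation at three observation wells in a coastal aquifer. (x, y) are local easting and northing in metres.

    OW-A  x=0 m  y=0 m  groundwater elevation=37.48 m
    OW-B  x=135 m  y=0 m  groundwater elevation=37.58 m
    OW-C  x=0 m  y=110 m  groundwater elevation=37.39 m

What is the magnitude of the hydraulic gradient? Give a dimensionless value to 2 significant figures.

0.0011

∂h/∂x = (37.58 − 37.48) / (135 − 0) = +0.0007407
∂h/∂y = (37.39 − 37.48) / (110 − 0) = -0.0008182
|∇h| = √(0.0007407² + -0.0008182²) = 0.001104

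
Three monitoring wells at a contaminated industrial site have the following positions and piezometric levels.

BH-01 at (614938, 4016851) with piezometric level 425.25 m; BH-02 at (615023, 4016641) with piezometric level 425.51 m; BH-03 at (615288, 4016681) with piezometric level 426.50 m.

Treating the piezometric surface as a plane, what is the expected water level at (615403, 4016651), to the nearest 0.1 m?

With h = a·x + b·y + c and BH-01 as origin, the differences give:
  85·a + (-210)·b = +0.26
  350·a + (-170)·b = +1.25
Eliminate b (×(-170) and ×(-210), subtract): 59050·a = 218.300 → a = ∂h/∂x = +0.003697
Back-substitute: b = ∂h/∂y = +0.0002583.
h(615403, 4016651) = 425.25 + (+0.003697)·(465) + (+0.0002583)·(-200) = 425.25 +1.719 -0.052 = 426.917 m.

426.9 m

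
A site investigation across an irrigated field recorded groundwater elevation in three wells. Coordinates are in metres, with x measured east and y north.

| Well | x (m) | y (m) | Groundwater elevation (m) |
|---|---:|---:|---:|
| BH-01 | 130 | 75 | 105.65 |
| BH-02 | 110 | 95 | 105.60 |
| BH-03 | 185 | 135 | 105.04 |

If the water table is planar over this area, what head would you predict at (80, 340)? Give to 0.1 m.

Differences from BH-01: to BH-02 (Δx, Δy, Δh) = (-20, 20, -0.05); to BH-03 = (55, 60, -0.61).
Determinant of the coordinate differences = (-20)·60 − 55·20 = -2300.
∂h/∂x = [(-0.05)·60 − (-0.61)·20] / -2300 = -0.004000
∂h/∂y = [(-20)·(-0.61) − 55·(-0.05)] / -2300 = -0.006500
h(80, 340) = 105.65 + (-0.004000)·(-50) + (-0.006500)·(265) = 105.65 +0.200 -1.723 = 104.127 m.

104.1 m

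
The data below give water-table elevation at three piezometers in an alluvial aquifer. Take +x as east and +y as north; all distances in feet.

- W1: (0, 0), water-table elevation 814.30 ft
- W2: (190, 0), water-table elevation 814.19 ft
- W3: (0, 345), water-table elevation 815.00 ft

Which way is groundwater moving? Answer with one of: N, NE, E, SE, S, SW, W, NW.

S

∂h/∂x = (814.19 − 814.30) / (190 − 0) = -0.0005789
∂h/∂y = (815.00 − 814.30) / (345 − 0) = +0.002029
Flow = −∇h = (+0.0005789 east, -0.002029 north), which points south.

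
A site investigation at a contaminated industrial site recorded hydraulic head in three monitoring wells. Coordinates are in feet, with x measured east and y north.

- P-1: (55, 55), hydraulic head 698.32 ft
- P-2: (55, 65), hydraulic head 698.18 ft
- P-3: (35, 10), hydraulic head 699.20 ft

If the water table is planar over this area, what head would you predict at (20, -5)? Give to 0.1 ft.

Differences from P-1: to P-2 (Δx, Δy, Δh) = (0, 10, -0.14); to P-3 = (-20, -45, +0.88).
Solve a·Δx + b·Δy = Δh: det = 0·(-45) − (-20)·10 = 200.
∂h/∂x = [(-0.14)·(-45) − (+0.88)·10] / 200 = -0.01250
∂h/∂y = [0·(+0.88) − (-20)·(-0.14)] / 200 = -0.01400
h(20, -5) = 698.32 + (-0.01250)·(-35) + (-0.01400)·(-60) = 698.32 +0.437 +0.840 = 699.597 ft.

699.6 ft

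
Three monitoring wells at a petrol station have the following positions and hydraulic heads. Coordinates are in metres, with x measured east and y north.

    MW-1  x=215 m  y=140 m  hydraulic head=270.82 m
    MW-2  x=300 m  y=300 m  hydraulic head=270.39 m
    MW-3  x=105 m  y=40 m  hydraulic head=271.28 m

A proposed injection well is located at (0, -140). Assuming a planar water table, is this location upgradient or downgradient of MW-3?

Three-point gradient (reference MW-1): Δ to MW-2 = (85, 160, -0.43), Δ to MW-3 = (-110, -100, +0.46).
∂h/∂x = -0.003363, ∂h/∂y = -0.0009011 (det = 9100).
Head at (0, -140) = 270.82 + (-0.003363)·(-215) + (-0.0009011)·(-280) = 271.80 m.
That is higher than the 271.28 m at MW-3, so the point is upgradient.

upgradient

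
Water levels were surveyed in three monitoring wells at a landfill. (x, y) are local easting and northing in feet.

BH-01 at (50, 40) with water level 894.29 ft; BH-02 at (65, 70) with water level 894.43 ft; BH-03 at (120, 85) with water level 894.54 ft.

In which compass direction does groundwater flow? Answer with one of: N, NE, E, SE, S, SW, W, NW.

With h = a·x + b·y + c and BH-01 as origin, the differences give:
  15·a + 30·b = +0.14
  70·a + 45·b = +0.25
Eliminate b (×45 and ×30, subtract): -1425·a = -1.200 → a = ∂h/∂x = +0.0008421
Back-substitute: b = ∂h/∂y = +0.004246.
Flow = −∇h = (-0.0008421 east, -0.004246 north), which points south.

S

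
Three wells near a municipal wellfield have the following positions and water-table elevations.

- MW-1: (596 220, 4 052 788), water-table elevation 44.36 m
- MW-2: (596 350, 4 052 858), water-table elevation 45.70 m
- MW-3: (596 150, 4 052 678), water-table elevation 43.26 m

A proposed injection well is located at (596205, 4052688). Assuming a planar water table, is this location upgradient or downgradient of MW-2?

With h = a·x + b·y + c and MW-1 as origin, the differences give:
  130·a + 70·b = +1.34
  (-70)·a + (-110)·b = -1.10
Eliminate b (×(-110) and ×70, subtract): -9400·a = -70.400 → a = ∂h/∂x = +0.007489
Back-substitute: b = ∂h/∂y = +0.005234.
Head at (596205, 4052688) = 44.36 + (+0.007489)·(-15) + (+0.005234)·(-100) = 43.72 m.
That is lower than the 45.70 m at MW-2, so the point is downgradient.

downgradient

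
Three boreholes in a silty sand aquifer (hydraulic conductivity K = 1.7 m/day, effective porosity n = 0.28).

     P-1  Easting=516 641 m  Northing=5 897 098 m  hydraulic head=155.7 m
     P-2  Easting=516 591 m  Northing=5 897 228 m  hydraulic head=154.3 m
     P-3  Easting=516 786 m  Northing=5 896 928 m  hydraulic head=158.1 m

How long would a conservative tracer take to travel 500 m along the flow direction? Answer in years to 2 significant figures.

Differences from P-1: to P-2 (Δx, Δy, Δh) = (-50, 130, -1.4); to P-3 = (145, -170, +2.4).
Solve a·Δx + b·Δy = Δh: det = (-50)·(-170) − 145·130 = -10350.
∂h/∂x = [(-1.4)·(-170) − (+2.4)·130] / -10350 = +0.007150
∂h/∂y = [(-50)·(+2.4) − 145·(-1.4)] / -10350 = -0.008019
|∇h| = √(0.007150² + -0.008019²) = 0.01074
Seepage velocity v = K·i/n = 1.7 × 0.01074 / 0.28 = 0.06521 m/day.
t = 500 / 0.06521 = 7668 days = 21 years.

21 years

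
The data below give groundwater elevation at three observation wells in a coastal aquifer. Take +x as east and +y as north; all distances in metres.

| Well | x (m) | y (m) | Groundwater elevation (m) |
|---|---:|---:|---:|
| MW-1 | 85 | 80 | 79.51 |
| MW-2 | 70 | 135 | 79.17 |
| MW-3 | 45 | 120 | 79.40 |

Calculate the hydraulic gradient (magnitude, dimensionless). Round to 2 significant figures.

0.0088

Differences from MW-1: to MW-2 (Δx, Δy, Δh) = (-15, 55, -0.34); to MW-3 = (-40, 40, -0.11).
Solve a·Δx + b·Δy = Δh: det = (-15)·40 − (-40)·55 = 1600.
∂h/∂x = [(-0.34)·40 − (-0.11)·55] / 1600 = -0.004719
∂h/∂y = [(-15)·(-0.11) − (-40)·(-0.34)] / 1600 = -0.007469
|∇h| = √(-0.004719² + -0.007469²) = 0.008835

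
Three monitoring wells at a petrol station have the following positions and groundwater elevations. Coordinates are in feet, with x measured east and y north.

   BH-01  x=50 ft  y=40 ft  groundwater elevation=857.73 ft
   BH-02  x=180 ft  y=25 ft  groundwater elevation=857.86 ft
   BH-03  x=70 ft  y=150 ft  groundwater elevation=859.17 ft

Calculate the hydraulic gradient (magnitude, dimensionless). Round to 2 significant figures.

Differences from BH-01: to BH-02 (Δx, Δy, Δh) = (130, -15, +0.13); to BH-03 = (20, 110, +1.44).
Solve a·Δx + b·Δy = Δh: det = 130·110 − 20·(-15) = 14600.
∂h/∂x = [(+0.13)·110 − (+1.44)·(-15)] / 14600 = +0.002459
∂h/∂y = [130·(+1.44) − 20·(+0.13)] / 14600 = +0.01264
|∇h| = √(0.002459² + 0.01264²) = 0.01288

0.013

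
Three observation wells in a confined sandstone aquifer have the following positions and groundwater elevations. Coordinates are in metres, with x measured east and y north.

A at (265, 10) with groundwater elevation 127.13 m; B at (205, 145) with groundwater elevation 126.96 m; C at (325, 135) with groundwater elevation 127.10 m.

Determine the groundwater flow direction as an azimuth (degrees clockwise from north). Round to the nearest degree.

305°

Taking A as reference: B−A = (-60, 135, -0.17); C−A = (60, 125, -0.03).
Determinant of the coordinate differences = (-60)·125 − 60·135 = -15600.
∂h/∂x = [(-0.17)·125 − (-0.03)·135] / -15600 = +0.001103
∂h/∂y = [(-60)·(-0.03) − 60·(-0.17)] / -15600 = -0.0007692
Flow direction (−∇h) has components (-0.001103 E, +0.0007692 N).
Azimuth = atan2(E, N) = atan2(-0.001103, +0.0007692) = 304.9° ≈ 305°.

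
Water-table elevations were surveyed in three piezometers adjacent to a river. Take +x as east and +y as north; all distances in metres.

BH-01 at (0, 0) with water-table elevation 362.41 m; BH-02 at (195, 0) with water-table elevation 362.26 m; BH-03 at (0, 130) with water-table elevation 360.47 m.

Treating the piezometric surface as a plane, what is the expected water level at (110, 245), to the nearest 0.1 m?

∂h/∂x = (362.26 − 362.41) / (195 − 0) = -0.0007692
∂h/∂y = (360.47 − 362.41) / (130 − 0) = -0.01492
h(110, 245) = 362.41 + (-0.0007692)·(110) + (-0.01492)·(245) = 362.41 -0.085 -3.656 = 358.669 m.

358.7 m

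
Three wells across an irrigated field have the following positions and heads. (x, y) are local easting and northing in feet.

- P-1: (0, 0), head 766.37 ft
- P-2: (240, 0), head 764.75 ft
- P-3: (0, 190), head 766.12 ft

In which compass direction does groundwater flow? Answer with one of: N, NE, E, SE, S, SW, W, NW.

∂h/∂x = (764.75 − 766.37) / (240 − 0) = -0.006750
∂h/∂y = (766.12 − 766.37) / (190 − 0) = -0.001316
Flow = −∇h = (+0.006750 east, +0.001316 north), which points east.

E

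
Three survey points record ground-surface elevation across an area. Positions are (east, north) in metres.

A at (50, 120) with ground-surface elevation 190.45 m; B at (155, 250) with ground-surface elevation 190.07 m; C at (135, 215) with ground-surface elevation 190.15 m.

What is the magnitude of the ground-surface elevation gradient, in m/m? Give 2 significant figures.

0.0028 m/m

Taking A as reference: B−A = (105, 130, -0.38); C−A = (85, 95, -0.30).
Determinant of the coordinate differences = 105·95 − 85·130 = -1075.
∂z/∂x = [(-0.38)·95 − (-0.30)·130] / -1075 = -0.002698
∂z/∂y = [105·(-0.30) − 85·(-0.38)] / -1075 = -0.0007442
|∇f| = √(-0.002698² + -0.0007442²) = 0.002799 m/m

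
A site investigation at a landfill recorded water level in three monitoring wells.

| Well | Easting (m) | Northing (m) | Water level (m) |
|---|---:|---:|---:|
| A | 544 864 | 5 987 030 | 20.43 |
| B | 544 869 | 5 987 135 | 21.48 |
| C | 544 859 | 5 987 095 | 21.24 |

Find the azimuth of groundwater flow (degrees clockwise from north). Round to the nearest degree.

119°

Taking A as reference: B−A = (5, 105, +1.05); C−A = (-5, 65, +0.81).
Determinant of the coordinate differences = 5·65 − (-5)·105 = 850.
∂h/∂x = [(+1.05)·65 − (+0.81)·105] / 850 = -0.01976
∂h/∂y = [5·(+0.81) − (-5)·(+1.05)] / 850 = +0.01094
Flow direction (−∇h) has components (+0.01976 E, -0.01094 N).
Azimuth = atan2(E, N) = atan2(+0.01976, -0.01094) = 119.0° ≈ 119°.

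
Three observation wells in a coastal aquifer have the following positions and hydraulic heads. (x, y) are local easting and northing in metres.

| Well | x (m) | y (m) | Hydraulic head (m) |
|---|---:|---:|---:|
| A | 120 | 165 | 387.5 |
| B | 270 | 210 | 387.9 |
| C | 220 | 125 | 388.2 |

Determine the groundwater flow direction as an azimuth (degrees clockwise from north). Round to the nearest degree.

With h = a·x + b·y + c and A as origin, the differences give:
  150·a + 45·b = +0.4
  100·a + (-40)·b = +0.7
Eliminate b (×(-40) and ×45, subtract): -10500·a = -47.50 → a = ∂h/∂x = +0.004524
Back-substitute: b = ∂h/∂y = -0.006190.
Flow direction (−∇h) has components (-0.004524 E, +0.006190 N).
Azimuth = atan2(E, N) = atan2(-0.004524, +0.006190) = 323.8° ≈ 324°.

324°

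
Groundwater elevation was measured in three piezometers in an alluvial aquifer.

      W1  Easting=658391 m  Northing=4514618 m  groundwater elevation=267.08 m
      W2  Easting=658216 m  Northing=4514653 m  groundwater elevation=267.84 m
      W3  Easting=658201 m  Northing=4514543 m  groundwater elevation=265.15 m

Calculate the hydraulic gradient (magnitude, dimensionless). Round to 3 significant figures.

Differences from W1: to W2 (Δx, Δy, Δh) = (-175, 35, +0.76); to W3 = (-190, -75, -1.93).
Determinant of the coordinate differences = (-175)·(-75) − (-190)·35 = 19775.
∂h/∂x = [(+0.76)·(-75) − (-1.93)·35] / 19775 = +0.0005335
∂h/∂y = [(-175)·(-1.93) − (-190)·(+0.76)] / 19775 = +0.02438
|∇h| = √(0.0005335² + 0.02438²) = 0.02439

0.0244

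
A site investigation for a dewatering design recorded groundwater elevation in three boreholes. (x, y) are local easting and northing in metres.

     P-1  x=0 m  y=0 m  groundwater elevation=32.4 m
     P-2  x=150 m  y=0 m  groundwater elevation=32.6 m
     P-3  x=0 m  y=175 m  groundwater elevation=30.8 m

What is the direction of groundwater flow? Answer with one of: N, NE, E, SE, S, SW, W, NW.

∂h/∂x = (32.6 − 32.4) / (150 − 0) = +0.001333
∂h/∂y = (30.8 − 32.4) / (175 − 0) = -0.009143
Flow = −∇h = (-0.001333 east, +0.009143 north), which points north.

N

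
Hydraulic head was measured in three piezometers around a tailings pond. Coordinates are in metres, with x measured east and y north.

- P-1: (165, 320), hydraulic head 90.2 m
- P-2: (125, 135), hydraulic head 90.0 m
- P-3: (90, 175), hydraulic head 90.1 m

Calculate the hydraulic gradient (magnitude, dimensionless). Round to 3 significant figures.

0.00188

With h = a·x + b·y + c and P-1 as origin, the differences give:
  (-40)·a + (-185)·b = -0.2
  (-75)·a + (-145)·b = -0.1
Eliminate b (×(-145) and ×(-185), subtract): -8075·a = 10.50 → a = ∂h/∂x = -0.001300
Back-substitute: b = ∂h/∂y = +0.001362.
|∇h| = √(-0.001300² + 0.001362²) = 0.001883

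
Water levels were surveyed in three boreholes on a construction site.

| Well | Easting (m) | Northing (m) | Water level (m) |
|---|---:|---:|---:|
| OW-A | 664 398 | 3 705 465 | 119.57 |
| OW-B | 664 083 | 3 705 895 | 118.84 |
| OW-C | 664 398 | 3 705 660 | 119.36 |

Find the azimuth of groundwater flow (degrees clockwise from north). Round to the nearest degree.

With h = a·x + b·y + c and OW-A as origin, the differences give:
  (-315)·a + 430·b = -0.73
  0·a + 195·b = -0.21
Eliminate b (×195 and ×430, subtract): -61425·a = -52.050 → a = ∂h/∂x = +0.0008474
Back-substitute: b = ∂h/∂y = -0.001077.
Flow direction (−∇h) has components (-0.0008474 E, +0.001077 N).
Azimuth = atan2(E, N) = atan2(-0.0008474, +0.001077) = 321.8° ≈ 322°.

322°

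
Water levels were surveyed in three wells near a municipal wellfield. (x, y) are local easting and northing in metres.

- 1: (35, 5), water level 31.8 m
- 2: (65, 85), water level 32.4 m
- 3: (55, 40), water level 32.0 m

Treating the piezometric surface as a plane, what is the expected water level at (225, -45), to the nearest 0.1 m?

Three-point gradient (reference 1): Δ to 2 = (30, 80, +0.6), Δ to 3 = (20, 35, +0.2).
∂h/∂x = -0.009091, ∂h/∂y = +0.01091 (det = -550).
h(225, -45) = 31.8 + (-0.009091)·(190) + (+0.01091)·(-50) = 31.8 -1.727 -0.545 = 29.527 m.

29.5 m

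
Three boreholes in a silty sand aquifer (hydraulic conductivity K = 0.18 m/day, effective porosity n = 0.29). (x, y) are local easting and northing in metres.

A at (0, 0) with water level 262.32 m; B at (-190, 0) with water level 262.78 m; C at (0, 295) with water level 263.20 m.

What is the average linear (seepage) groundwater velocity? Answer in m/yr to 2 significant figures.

0.87 m/yr

∂h/∂x = (262.78 − 262.32) / (-190 − 0) = -0.002421
∂h/∂y = (263.20 − 262.32) / (295 − 0) = +0.002983
|∇h| = √(-0.002421² + 0.002983²) = 0.003842
Seepage velocity v = K·i/n = 0.18 × 0.003842 / 0.29 = 0.002385 m/day = 0.8711 m/yr.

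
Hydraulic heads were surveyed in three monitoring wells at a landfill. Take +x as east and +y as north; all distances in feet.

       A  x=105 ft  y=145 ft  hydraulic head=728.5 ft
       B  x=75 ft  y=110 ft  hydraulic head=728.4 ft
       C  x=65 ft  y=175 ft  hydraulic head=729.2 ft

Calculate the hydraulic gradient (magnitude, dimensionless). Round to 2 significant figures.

Taking A as reference: B−A = (-30, -35, -0.1); C−A = (-40, 30, +0.7).
Determinant of the coordinate differences = (-30)·30 − (-40)·(-35) = -2300.
∂h/∂x = [(-0.1)·30 − (+0.7)·(-35)] / -2300 = -0.009348
∂h/∂y = [(-30)·(+0.7) − (-40)·(-0.1)] / -2300 = +0.01087
|∇h| = √(-0.009348² + 0.01087²) = 0.01434

0.014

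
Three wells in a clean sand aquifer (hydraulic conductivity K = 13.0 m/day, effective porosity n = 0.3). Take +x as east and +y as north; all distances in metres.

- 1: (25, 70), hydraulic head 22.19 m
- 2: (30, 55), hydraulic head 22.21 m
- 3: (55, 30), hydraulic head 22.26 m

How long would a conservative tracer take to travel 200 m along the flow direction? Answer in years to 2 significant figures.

8.9 years

Differences from 1: to 2 (Δx, Δy, Δh) = (5, -15, +0.02); to 3 = (30, -40, +0.07).
Determinant of the coordinate differences = 5·(-40) − 30·(-15) = 250.
∂h/∂x = [(+0.02)·(-40) − (+0.07)·(-15)] / 250 = +0.001000
∂h/∂y = [5·(+0.07) − 30·(+0.02)] / 250 = -0.0010000
|∇h| = √(0.001000² + -0.0010000²) = 0.001414
Seepage velocity v = K·i/n = 13.0 × 0.001414 / 0.3 = 0.06127 m/day.
t = 200 / 0.06127 = 3264 days = 8.94 years.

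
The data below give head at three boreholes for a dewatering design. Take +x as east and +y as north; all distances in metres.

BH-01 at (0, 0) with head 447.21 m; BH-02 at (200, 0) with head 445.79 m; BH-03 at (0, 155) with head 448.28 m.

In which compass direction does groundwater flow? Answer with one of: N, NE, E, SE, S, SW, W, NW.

∂h/∂x = (445.79 − 447.21) / (200 − 0) = -0.007100
∂h/∂y = (448.28 − 447.21) / (155 − 0) = +0.006903
Flow = −∇h = (+0.007100 east, -0.006903 north), which points southeast.

SE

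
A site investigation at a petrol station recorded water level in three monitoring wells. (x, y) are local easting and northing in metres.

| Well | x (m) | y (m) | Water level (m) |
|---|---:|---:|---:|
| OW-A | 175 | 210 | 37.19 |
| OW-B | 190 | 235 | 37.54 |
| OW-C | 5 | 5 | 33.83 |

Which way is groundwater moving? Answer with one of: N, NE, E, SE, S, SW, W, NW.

Differences from OW-A: to OW-B (Δx, Δy, Δh) = (15, 25, +0.35); to OW-C = (-170, -205, -3.36).
Determinant of the coordinate differences = 15·(-205) − (-170)·25 = 1175.
∂h/∂x = [(+0.35)·(-205) − (-3.36)·25] / 1175 = +0.01043
∂h/∂y = [15·(-3.36) − (-170)·(+0.35)] / 1175 = +0.007745
Flow = −∇h = (-0.01043 east, -0.007745 north), which points southwest.

SW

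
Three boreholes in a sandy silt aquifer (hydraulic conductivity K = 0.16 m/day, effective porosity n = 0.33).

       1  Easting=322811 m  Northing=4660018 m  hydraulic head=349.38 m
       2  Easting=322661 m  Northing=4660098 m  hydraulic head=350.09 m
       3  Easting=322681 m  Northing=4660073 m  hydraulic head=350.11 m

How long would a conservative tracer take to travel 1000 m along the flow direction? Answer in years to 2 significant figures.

470 years

Taking 1 as reference: 2−1 = (-150, 80, +0.71); 3−1 = (-130, 55, +0.73).
Solve a·Δx + b·Δy = Δh: det = (-150)·55 − (-130)·80 = 2150.
∂h/∂x = [(+0.71)·55 − (+0.73)·80] / 2150 = -0.009000
∂h/∂y = [(-150)·(+0.73) − (-130)·(+0.71)] / 2150 = -0.008000
|∇h| = √(-0.009000² + -0.008000²) = 0.01204
Seepage velocity v = K·i/n = 0.16 × 0.01204 / 0.33 = 0.005838 m/day.
t = 1000 / 0.005838 = 1.713e+05 days = 469 years.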